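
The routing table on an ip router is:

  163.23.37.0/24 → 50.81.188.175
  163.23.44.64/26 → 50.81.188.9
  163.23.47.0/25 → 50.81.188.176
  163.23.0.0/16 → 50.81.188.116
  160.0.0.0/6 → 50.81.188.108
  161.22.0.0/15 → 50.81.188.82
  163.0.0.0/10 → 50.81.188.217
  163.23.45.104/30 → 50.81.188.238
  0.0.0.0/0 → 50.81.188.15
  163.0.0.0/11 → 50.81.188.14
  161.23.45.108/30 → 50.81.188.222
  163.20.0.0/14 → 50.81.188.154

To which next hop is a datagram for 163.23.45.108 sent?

Routes whose prefix contains 163.23.45.108:
  0.0.0.0/0 (default, matches everything) -> 50.81.188.15
  160.0.0.0/6 (160.0.0.0 - 163.255.255.255) -> 50.81.188.108
  163.0.0.0/10 (163.0.0.0 - 163.63.255.255) -> 50.81.188.217
  163.0.0.0/11 (163.0.0.0 - 163.31.255.255) -> 50.81.188.14
  163.20.0.0/14 (163.20.0.0 - 163.23.255.255) -> 50.81.188.154
  163.23.0.0/16 (163.23.0.0 - 163.23.255.255) -> 50.81.188.116
More-specific entries that do NOT match:
  163.23.45.104/30 (163.23.45.104 - 163.23.45.107) does not contain 163.23.45.108
  161.23.45.108/30 (161.23.45.108 - 161.23.45.111) does not contain 163.23.45.108
  163.23.44.64/26 (163.23.44.64 - 163.23.44.127) does not contain 163.23.45.108
  163.23.47.0/25 (163.23.47.0 - 163.23.47.127) does not contain 163.23.45.108
  163.23.37.0/24 (163.23.37.0 - 163.23.37.255) does not contain 163.23.45.108
Longest matching prefix is /16 -> next hop 50.81.188.116.

50.81.188.116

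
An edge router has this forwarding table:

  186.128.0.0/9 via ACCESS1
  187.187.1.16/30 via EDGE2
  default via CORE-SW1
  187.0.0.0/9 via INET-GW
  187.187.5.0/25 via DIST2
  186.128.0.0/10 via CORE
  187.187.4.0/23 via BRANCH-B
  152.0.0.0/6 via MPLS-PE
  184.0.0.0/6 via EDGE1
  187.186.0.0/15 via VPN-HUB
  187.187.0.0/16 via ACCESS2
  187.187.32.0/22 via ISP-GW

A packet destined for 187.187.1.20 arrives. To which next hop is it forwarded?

ACCESS2

Routes whose prefix contains 187.187.1.20:
  0.0.0.0/0 (default, matches everything) -> CORE-SW1
  184.0.0.0/6 (184.0.0.0 - 187.255.255.255) -> EDGE1
  187.186.0.0/15 (187.186.0.0 - 187.187.255.255) -> VPN-HUB
  187.187.0.0/16 (187.187.0.0 - 187.187.255.255) -> ACCESS2
More-specific entries that do NOT match:
  187.187.1.16/30 (187.187.1.16 - 187.187.1.19) does not contain 187.187.1.20
  187.187.5.0/25 (187.187.5.0 - 187.187.5.127) does not contain 187.187.1.20
  187.187.4.0/23 (187.187.4.0 - 187.187.5.255) does not contain 187.187.1.20
  187.187.32.0/22 (187.187.32.0 - 187.187.35.255) does not contain 187.187.1.20
Longest matching prefix is /16 -> next hop ACCESS2.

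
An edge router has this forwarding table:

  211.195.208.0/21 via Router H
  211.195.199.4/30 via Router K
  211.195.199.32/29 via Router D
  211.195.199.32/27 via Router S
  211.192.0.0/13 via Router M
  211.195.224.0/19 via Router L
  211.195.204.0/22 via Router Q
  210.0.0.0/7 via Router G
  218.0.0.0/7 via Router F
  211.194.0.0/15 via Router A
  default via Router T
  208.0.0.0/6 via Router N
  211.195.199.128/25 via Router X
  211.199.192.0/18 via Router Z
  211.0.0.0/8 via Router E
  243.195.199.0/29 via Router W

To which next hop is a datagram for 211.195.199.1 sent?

Router A

Routes whose prefix contains 211.195.199.1:
  0.0.0.0/0 (default, matches everything) -> Router T
  208.0.0.0/6 (208.0.0.0 - 211.255.255.255) -> Router N
  210.0.0.0/7 (210.0.0.0 - 211.255.255.255) -> Router G
  211.0.0.0/8 (211.0.0.0 - 211.255.255.255) -> Router E
  211.192.0.0/13 (211.192.0.0 - 211.199.255.255) -> Router M
  211.194.0.0/15 (211.194.0.0 - 211.195.255.255) -> Router A
More-specific entries that do NOT match:
  211.195.199.4/30 (211.195.199.4 - 211.195.199.7) does not contain 211.195.199.1
  211.195.199.32/29 (211.195.199.32 - 211.195.199.39) does not contain 211.195.199.1
  243.195.199.0/29 (243.195.199.0 - 243.195.199.7) does not contain 211.195.199.1
  211.195.199.32/27 (211.195.199.32 - 211.195.199.63) does not contain 211.195.199.1
  211.195.199.128/25 (211.195.199.128 - 211.195.199.255) does not contain 211.195.199.1
  211.195.204.0/22 (211.195.204.0 - 211.195.207.255) does not contain 211.195.199.1
  211.195.208.0/21 (211.195.208.0 - 211.195.215.255) does not contain 211.195.199.1
  211.195.224.0/19 (211.195.224.0 - 211.195.255.255) does not contain 211.195.199.1
  211.199.192.0/18 (211.199.192.0 - 211.199.255.255) does not contain 211.195.199.1
Longest matching prefix is /15 -> next hop Router A.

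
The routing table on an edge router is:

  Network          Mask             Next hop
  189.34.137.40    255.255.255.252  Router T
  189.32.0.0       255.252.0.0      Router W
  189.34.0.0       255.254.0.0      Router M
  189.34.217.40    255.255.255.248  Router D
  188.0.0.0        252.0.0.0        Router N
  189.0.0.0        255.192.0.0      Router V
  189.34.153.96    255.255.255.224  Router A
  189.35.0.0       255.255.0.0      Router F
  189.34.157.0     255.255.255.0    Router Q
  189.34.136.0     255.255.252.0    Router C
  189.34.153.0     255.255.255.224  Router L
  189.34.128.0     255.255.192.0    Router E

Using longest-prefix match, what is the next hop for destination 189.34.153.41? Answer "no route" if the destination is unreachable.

Router E

Routes whose prefix contains 189.34.153.41:
  188.0.0.0/6 (188.0.0.0 - 191.255.255.255) -> Router N
  189.0.0.0/10 (189.0.0.0 - 189.63.255.255) -> Router V
  189.32.0.0/14 (189.32.0.0 - 189.35.255.255) -> Router W
  189.34.0.0/15 (189.34.0.0 - 189.35.255.255) -> Router M
  189.34.128.0/18 (189.34.128.0 - 189.34.191.255) -> Router E
More-specific entries that do NOT match:
  189.34.137.40/30 (189.34.137.40 - 189.34.137.43) does not contain 189.34.153.41
  189.34.217.40/29 (189.34.217.40 - 189.34.217.47) does not contain 189.34.153.41
  189.34.153.96/27 (189.34.153.96 - 189.34.153.127) does not contain 189.34.153.41
  189.34.153.0/27 (189.34.153.0 - 189.34.153.31) does not contain 189.34.153.41
  189.34.157.0/24 (189.34.157.0 - 189.34.157.255) does not contain 189.34.153.41
  189.34.136.0/22 (189.34.136.0 - 189.34.139.255) does not contain 189.34.153.41
Longest matching prefix is /18 -> next hop Router E.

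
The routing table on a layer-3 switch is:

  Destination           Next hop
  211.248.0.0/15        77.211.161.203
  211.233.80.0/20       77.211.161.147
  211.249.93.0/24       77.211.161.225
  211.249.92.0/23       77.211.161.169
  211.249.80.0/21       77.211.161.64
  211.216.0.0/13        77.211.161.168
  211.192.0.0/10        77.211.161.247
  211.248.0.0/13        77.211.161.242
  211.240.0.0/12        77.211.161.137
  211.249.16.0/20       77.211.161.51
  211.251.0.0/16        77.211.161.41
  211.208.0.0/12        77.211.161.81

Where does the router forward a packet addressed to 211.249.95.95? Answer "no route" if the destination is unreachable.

Routes whose prefix contains 211.249.95.95:
  211.192.0.0/10 (211.192.0.0 - 211.255.255.255) -> 77.211.161.247
  211.240.0.0/12 (211.240.0.0 - 211.255.255.255) -> 77.211.161.137
  211.248.0.0/13 (211.248.0.0 - 211.255.255.255) -> 77.211.161.242
  211.248.0.0/15 (211.248.0.0 - 211.249.255.255) -> 77.211.161.203
More-specific entries that do NOT match:
  211.249.93.0/24 (211.249.93.0 - 211.249.93.255) does not contain 211.249.95.95
  211.249.92.0/23 (211.249.92.0 - 211.249.93.255) does not contain 211.249.95.95
  211.249.80.0/21 (211.249.80.0 - 211.249.87.255) does not contain 211.249.95.95
  211.233.80.0/20 (211.233.80.0 - 211.233.95.255) does not contain 211.249.95.95
  211.249.16.0/20 (211.249.16.0 - 211.249.31.255) does not contain 211.249.95.95
  211.251.0.0/16 (211.251.0.0 - 211.251.255.255) does not contain 211.249.95.95
Longest matching prefix is /15 -> next hop 77.211.161.203.

77.211.161.203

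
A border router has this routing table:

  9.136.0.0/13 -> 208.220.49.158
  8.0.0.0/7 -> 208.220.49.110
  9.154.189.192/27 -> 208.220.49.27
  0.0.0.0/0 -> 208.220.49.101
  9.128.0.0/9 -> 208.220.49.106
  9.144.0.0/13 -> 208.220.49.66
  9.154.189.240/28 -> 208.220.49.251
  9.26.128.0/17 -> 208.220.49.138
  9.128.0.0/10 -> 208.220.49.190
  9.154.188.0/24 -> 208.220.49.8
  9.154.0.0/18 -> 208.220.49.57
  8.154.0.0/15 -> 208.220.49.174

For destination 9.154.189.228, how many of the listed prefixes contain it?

Prefixes containing 9.154.189.228:
  0.0.0.0/0 (default, matches everything)
  8.0.0.0/7 (8.0.0.0 - 9.255.255.255)
  9.128.0.0/9 (9.128.0.0 - 9.255.255.255)
  9.128.0.0/10 (9.128.0.0 - 9.191.255.255)
Total matching entries: 4.

4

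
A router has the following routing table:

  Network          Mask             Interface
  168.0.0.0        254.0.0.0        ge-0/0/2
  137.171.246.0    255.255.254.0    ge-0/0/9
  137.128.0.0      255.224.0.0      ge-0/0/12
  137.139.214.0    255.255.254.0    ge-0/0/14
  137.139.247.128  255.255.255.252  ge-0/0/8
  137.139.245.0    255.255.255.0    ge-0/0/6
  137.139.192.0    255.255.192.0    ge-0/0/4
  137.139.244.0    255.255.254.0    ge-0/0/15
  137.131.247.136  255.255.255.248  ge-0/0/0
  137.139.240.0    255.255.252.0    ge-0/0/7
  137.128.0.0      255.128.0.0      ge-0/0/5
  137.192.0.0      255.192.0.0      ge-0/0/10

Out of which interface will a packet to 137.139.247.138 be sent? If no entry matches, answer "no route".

Routes whose prefix contains 137.139.247.138:
  137.128.0.0/9 (137.128.0.0 - 137.255.255.255) -> ge-0/0/5
  137.128.0.0/11 (137.128.0.0 - 137.159.255.255) -> ge-0/0/12
  137.139.192.0/18 (137.139.192.0 - 137.139.255.255) -> ge-0/0/4
More-specific entries that do NOT match:
  137.139.247.128/30 (137.139.247.128 - 137.139.247.131) does not contain 137.139.247.138
  137.131.247.136/29 (137.131.247.136 - 137.131.247.143) does not contain 137.139.247.138
  137.139.245.0/24 (137.139.245.0 - 137.139.245.255) does not contain 137.139.247.138
  137.171.246.0/23 (137.171.246.0 - 137.171.247.255) does not contain 137.139.247.138
  137.139.214.0/23 (137.139.214.0 - 137.139.215.255) does not contain 137.139.247.138
  137.139.244.0/23 (137.139.244.0 - 137.139.245.255) does not contain 137.139.247.138
  137.139.240.0/22 (137.139.240.0 - 137.139.243.255) does not contain 137.139.247.138
Longest matching prefix is /18 -> interface ge-0/0/4.

ge-0/0/4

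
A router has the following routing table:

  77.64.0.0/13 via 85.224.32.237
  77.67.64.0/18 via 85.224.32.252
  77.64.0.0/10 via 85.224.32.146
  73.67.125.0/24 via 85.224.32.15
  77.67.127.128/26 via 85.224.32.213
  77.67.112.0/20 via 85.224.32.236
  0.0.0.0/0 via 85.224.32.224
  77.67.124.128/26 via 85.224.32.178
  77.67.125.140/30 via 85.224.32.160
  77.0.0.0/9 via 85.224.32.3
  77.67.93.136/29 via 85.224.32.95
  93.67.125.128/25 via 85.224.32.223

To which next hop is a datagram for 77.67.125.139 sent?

Routes whose prefix contains 77.67.125.139:
  0.0.0.0/0 (default, matches everything) -> 85.224.32.224
  77.0.0.0/9 (77.0.0.0 - 77.127.255.255) -> 85.224.32.3
  77.64.0.0/10 (77.64.0.0 - 77.127.255.255) -> 85.224.32.146
  77.64.0.0/13 (77.64.0.0 - 77.71.255.255) -> 85.224.32.237
  77.67.64.0/18 (77.67.64.0 - 77.67.127.255) -> 85.224.32.252
  77.67.112.0/20 (77.67.112.0 - 77.67.127.255) -> 85.224.32.236
More-specific entries that do NOT match:
  77.67.125.140/30 (77.67.125.140 - 77.67.125.143) does not contain 77.67.125.139
  77.67.93.136/29 (77.67.93.136 - 77.67.93.143) does not contain 77.67.125.139
  77.67.127.128/26 (77.67.127.128 - 77.67.127.191) does not contain 77.67.125.139
  77.67.124.128/26 (77.67.124.128 - 77.67.124.191) does not contain 77.67.125.139
  93.67.125.128/25 (93.67.125.128 - 93.67.125.255) does not contain 77.67.125.139
  73.67.125.0/24 (73.67.125.0 - 73.67.125.255) does not contain 77.67.125.139
Longest matching prefix is /20 -> next hop 85.224.32.236.

85.224.32.236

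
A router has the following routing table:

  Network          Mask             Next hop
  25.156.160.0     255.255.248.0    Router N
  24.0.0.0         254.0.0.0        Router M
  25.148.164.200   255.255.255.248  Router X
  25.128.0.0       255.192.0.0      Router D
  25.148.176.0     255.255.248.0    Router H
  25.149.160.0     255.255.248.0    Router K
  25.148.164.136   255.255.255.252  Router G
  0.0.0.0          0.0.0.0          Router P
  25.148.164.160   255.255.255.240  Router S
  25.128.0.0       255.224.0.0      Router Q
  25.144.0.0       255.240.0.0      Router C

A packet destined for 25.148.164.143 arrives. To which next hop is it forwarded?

Routes whose prefix contains 25.148.164.143:
  0.0.0.0/0 (default, matches everything) -> Router P
  24.0.0.0/7 (24.0.0.0 - 25.255.255.255) -> Router M
  25.128.0.0/10 (25.128.0.0 - 25.191.255.255) -> Router D
  25.128.0.0/11 (25.128.0.0 - 25.159.255.255) -> Router Q
  25.144.0.0/12 (25.144.0.0 - 25.159.255.255) -> Router C
More-specific entries that do NOT match:
  25.148.164.136/30 (25.148.164.136 - 25.148.164.139) does not contain 25.148.164.143
  25.148.164.200/29 (25.148.164.200 - 25.148.164.207) does not contain 25.148.164.143
  25.148.164.160/28 (25.148.164.160 - 25.148.164.175) does not contain 25.148.164.143
  25.156.160.0/21 (25.156.160.0 - 25.156.167.255) does not contain 25.148.164.143
  25.148.176.0/21 (25.148.176.0 - 25.148.183.255) does not contain 25.148.164.143
  25.149.160.0/21 (25.149.160.0 - 25.149.167.255) does not contain 25.148.164.143
Longest matching prefix is /12 -> next hop Router C.

Router C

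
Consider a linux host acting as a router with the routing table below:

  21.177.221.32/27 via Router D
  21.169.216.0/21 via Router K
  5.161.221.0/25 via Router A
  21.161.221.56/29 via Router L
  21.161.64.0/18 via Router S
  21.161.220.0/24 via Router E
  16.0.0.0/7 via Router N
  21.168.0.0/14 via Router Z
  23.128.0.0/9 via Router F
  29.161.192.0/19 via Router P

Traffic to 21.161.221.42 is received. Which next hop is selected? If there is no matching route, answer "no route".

No entry's prefix contains 21.161.221.42; there is no default route.

no route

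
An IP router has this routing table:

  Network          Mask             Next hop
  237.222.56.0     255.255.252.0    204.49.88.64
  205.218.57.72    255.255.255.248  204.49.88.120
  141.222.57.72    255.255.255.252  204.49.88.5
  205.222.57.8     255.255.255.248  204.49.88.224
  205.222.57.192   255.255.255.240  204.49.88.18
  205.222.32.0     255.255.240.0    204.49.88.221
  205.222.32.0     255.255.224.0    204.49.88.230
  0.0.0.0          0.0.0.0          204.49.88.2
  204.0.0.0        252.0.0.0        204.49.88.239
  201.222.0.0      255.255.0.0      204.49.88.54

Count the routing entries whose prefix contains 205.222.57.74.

Prefixes containing 205.222.57.74:
  0.0.0.0/0 (default, matches everything)
  204.0.0.0/6 (204.0.0.0 - 207.255.255.255)
  205.222.32.0/19 (205.222.32.0 - 205.222.63.255)
Total matching entries: 3.

3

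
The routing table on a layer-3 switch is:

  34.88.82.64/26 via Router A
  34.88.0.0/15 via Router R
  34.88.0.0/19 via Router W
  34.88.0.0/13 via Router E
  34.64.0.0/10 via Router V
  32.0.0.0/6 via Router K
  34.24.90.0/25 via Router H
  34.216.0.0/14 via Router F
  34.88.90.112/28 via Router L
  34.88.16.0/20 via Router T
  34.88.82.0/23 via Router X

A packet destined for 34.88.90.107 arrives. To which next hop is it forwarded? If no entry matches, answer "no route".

Router R

Routes whose prefix contains 34.88.90.107:
  32.0.0.0/6 (32.0.0.0 - 35.255.255.255) -> Router K
  34.64.0.0/10 (34.64.0.0 - 34.127.255.255) -> Router V
  34.88.0.0/13 (34.88.0.0 - 34.95.255.255) -> Router E
  34.88.0.0/15 (34.88.0.0 - 34.89.255.255) -> Router R
More-specific entries that do NOT match:
  34.88.90.112/28 (34.88.90.112 - 34.88.90.127) does not contain 34.88.90.107
  34.88.82.64/26 (34.88.82.64 - 34.88.82.127) does not contain 34.88.90.107
  34.24.90.0/25 (34.24.90.0 - 34.24.90.127) does not contain 34.88.90.107
  34.88.82.0/23 (34.88.82.0 - 34.88.83.255) does not contain 34.88.90.107
  34.88.16.0/20 (34.88.16.0 - 34.88.31.255) does not contain 34.88.90.107
  34.88.0.0/19 (34.88.0.0 - 34.88.31.255) does not contain 34.88.90.107
Longest matching prefix is /15 -> next hop Router R.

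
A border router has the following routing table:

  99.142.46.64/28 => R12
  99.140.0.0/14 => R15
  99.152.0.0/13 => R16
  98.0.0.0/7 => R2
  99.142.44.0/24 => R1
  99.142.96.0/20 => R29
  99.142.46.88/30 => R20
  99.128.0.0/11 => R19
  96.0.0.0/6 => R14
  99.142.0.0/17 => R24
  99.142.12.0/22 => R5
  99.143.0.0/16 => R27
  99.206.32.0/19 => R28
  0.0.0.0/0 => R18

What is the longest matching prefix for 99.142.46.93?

Entries matching 99.142.46.93:
  0.0.0.0/0 (default, matches everything)
  96.0.0.0/6 (96.0.0.0 - 99.255.255.255)
  98.0.0.0/7 (98.0.0.0 - 99.255.255.255)
  99.128.0.0/11 (99.128.0.0 - 99.159.255.255)
  99.140.0.0/14 (99.140.0.0 - 99.143.255.255)
  99.142.0.0/17 (99.142.0.0 - 99.142.127.255)
Most specific is 99.142.0.0/17.

99.142.0.0/17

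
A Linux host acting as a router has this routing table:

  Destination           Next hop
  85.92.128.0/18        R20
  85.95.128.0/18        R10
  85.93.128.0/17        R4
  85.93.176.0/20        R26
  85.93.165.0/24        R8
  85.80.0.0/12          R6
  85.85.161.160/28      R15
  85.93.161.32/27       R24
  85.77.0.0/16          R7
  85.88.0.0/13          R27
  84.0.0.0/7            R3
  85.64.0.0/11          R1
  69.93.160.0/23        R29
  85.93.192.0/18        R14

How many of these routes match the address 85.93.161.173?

Prefixes containing 85.93.161.173:
  84.0.0.0/7 (84.0.0.0 - 85.255.255.255)
  85.64.0.0/11 (85.64.0.0 - 85.95.255.255)
  85.80.0.0/12 (85.80.0.0 - 85.95.255.255)
  85.88.0.0/13 (85.88.0.0 - 85.95.255.255)
  85.93.128.0/17 (85.93.128.0 - 85.93.255.255)
Total matching entries: 5.

5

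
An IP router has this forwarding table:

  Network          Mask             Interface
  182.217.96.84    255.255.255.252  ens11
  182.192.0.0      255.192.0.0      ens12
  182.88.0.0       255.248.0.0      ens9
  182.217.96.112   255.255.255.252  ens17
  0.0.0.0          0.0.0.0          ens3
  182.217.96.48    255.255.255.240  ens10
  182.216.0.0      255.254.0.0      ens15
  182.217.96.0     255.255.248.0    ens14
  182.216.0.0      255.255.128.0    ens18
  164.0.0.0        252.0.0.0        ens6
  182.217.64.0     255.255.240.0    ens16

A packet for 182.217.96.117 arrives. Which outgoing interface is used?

Routes whose prefix contains 182.217.96.117:
  0.0.0.0/0 (default, matches everything) -> ens3
  182.192.0.0/10 (182.192.0.0 - 182.255.255.255) -> ens12
  182.216.0.0/15 (182.216.0.0 - 182.217.255.255) -> ens15
  182.217.96.0/21 (182.217.96.0 - 182.217.103.255) -> ens14
More-specific entries that do NOT match:
  182.217.96.84/30 (182.217.96.84 - 182.217.96.87) does not contain 182.217.96.117
  182.217.96.112/30 (182.217.96.112 - 182.217.96.115) does not contain 182.217.96.117
  182.217.96.48/28 (182.217.96.48 - 182.217.96.63) does not contain 182.217.96.117
Longest matching prefix is /21 -> interface ens14.

ens14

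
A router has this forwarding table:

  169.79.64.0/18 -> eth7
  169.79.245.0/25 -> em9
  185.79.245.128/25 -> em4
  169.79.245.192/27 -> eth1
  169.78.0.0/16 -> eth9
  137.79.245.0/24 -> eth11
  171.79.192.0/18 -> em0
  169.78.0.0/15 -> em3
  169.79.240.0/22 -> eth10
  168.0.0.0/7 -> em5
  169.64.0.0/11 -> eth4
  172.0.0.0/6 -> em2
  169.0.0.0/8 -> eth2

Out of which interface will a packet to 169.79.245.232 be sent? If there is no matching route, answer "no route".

Routes whose prefix contains 169.79.245.232:
  168.0.0.0/7 (168.0.0.0 - 169.255.255.255) -> em5
  169.0.0.0/8 (169.0.0.0 - 169.255.255.255) -> eth2
  169.64.0.0/11 (169.64.0.0 - 169.95.255.255) -> eth4
  169.78.0.0/15 (169.78.0.0 - 169.79.255.255) -> em3
More-specific entries that do NOT match:
  169.79.245.192/27 (169.79.245.192 - 169.79.245.223) does not contain 169.79.245.232
  169.79.245.0/25 (169.79.245.0 - 169.79.245.127) does not contain 169.79.245.232
  185.79.245.128/25 (185.79.245.128 - 185.79.245.255) does not contain 169.79.245.232
  137.79.245.0/24 (137.79.245.0 - 137.79.245.255) does not contain 169.79.245.232
  169.79.240.0/22 (169.79.240.0 - 169.79.243.255) does not contain 169.79.245.232
  169.79.64.0/18 (169.79.64.0 - 169.79.127.255) does not contain 169.79.245.232
  171.79.192.0/18 (171.79.192.0 - 171.79.255.255) does not contain 169.79.245.232
  169.78.0.0/16 (169.78.0.0 - 169.78.255.255) does not contain 169.79.245.232
Longest matching prefix is /15 -> interface em3.

em3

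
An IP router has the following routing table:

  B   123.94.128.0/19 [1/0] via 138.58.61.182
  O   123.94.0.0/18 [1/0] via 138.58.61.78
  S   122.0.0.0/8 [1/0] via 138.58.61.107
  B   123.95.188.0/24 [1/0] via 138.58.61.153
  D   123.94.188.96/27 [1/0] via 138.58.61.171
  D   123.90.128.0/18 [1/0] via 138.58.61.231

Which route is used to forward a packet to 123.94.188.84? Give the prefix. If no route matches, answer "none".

123.94.188.84 is outside every listed prefix and there is no default route.

none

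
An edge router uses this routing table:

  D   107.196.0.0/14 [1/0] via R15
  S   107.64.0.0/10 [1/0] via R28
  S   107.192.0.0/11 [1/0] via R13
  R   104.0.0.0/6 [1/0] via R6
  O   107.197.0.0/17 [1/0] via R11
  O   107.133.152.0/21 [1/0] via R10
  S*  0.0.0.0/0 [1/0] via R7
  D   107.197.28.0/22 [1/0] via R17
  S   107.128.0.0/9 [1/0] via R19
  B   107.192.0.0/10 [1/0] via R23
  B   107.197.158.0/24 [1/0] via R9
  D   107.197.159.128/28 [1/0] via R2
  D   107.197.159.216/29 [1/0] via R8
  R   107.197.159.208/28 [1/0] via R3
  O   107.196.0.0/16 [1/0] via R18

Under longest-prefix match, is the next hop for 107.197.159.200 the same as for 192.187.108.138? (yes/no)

107.197.159.200: longest match 107.196.0.0/14 -> R15
192.187.108.138: longest match 0.0.0.0/0 -> R7

no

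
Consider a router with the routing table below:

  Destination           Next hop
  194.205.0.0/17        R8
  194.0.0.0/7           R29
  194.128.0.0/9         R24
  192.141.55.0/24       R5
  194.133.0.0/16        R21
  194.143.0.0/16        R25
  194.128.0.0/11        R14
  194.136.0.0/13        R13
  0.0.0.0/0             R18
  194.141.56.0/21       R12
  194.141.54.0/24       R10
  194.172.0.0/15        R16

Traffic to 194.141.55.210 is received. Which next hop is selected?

Routes whose prefix contains 194.141.55.210:
  0.0.0.0/0 (default, matches everything) -> R18
  194.0.0.0/7 (194.0.0.0 - 195.255.255.255) -> R29
  194.128.0.0/9 (194.128.0.0 - 194.255.255.255) -> R24
  194.128.0.0/11 (194.128.0.0 - 194.159.255.255) -> R14
  194.136.0.0/13 (194.136.0.0 - 194.143.255.255) -> R13
More-specific entries that do NOT match:
  192.141.55.0/24 (192.141.55.0 - 192.141.55.255) does not contain 194.141.55.210
  194.141.54.0/24 (194.141.54.0 - 194.141.54.255) does not contain 194.141.55.210
  194.141.56.0/21 (194.141.56.0 - 194.141.63.255) does not contain 194.141.55.210
  194.205.0.0/17 (194.205.0.0 - 194.205.127.255) does not contain 194.141.55.210
  194.133.0.0/16 (194.133.0.0 - 194.133.255.255) does not contain 194.141.55.210
  194.143.0.0/16 (194.143.0.0 - 194.143.255.255) does not contain 194.141.55.210
  194.172.0.0/15 (194.172.0.0 - 194.173.255.255) does not contain 194.141.55.210
Longest matching prefix is /13 -> next hop R13.

R13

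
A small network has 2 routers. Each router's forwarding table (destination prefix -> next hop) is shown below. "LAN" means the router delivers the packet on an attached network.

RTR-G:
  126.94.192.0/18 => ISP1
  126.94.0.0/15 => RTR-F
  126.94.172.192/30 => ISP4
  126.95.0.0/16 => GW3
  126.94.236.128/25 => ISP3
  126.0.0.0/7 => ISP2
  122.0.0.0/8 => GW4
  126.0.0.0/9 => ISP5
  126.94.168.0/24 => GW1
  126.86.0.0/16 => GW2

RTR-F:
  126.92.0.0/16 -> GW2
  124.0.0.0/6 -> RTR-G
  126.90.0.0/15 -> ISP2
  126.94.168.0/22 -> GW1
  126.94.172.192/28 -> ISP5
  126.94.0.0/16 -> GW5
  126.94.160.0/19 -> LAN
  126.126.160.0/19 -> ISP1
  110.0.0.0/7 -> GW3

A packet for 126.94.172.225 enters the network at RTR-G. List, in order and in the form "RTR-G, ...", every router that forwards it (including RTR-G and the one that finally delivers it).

RTR-G, RTR-F

At RTR-G: longest match for 126.94.172.225 is 126.94.0.0/15 -> RTR-F
At RTR-F: longest match for 126.94.172.225 is 126.94.160.0/19 -> LAN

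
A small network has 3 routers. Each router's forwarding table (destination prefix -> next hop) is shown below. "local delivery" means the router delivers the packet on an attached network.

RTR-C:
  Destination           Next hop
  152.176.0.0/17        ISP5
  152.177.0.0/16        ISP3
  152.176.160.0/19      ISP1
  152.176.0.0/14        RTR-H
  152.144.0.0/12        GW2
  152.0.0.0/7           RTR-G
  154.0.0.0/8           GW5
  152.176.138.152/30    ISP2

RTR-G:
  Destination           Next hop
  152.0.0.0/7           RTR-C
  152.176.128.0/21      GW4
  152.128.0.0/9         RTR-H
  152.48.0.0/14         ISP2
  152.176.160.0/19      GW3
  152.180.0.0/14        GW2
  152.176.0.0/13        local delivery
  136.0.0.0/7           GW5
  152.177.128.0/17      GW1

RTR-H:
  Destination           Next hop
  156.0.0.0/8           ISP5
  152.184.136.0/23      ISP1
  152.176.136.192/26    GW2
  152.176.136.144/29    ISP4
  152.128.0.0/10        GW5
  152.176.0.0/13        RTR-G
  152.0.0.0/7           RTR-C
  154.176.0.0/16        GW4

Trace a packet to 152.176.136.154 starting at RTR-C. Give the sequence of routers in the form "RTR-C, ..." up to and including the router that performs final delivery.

RTR-C, RTR-H, RTR-G

At RTR-C: longest match for 152.176.136.154 is 152.176.0.0/14 -> RTR-H
At RTR-H: longest match for 152.176.136.154 is 152.176.0.0/13 -> RTR-G
At RTR-G: longest match for 152.176.136.154 is 152.176.0.0/13 -> local delivery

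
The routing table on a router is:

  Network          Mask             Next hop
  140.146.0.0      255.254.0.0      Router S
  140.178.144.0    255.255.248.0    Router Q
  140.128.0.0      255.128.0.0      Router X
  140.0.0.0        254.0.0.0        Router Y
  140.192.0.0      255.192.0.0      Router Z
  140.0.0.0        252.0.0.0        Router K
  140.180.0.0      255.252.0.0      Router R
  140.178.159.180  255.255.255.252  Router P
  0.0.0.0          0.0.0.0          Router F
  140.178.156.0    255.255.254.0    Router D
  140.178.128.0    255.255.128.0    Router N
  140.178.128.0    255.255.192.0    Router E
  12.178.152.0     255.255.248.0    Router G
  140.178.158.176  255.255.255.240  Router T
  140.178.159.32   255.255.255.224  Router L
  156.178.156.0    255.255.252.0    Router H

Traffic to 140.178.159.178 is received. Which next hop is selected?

Routes whose prefix contains 140.178.159.178:
  0.0.0.0/0 (default, matches everything) -> Router F
  140.0.0.0/6 (140.0.0.0 - 143.255.255.255) -> Router K
  140.0.0.0/7 (140.0.0.0 - 141.255.255.255) -> Router Y
  140.128.0.0/9 (140.128.0.0 - 140.255.255.255) -> Router X
  140.178.128.0/17 (140.178.128.0 - 140.178.255.255) -> Router N
  140.178.128.0/18 (140.178.128.0 - 140.178.191.255) -> Router E
More-specific entries that do NOT match:
  140.178.159.180/30 (140.178.159.180 - 140.178.159.183) does not contain 140.178.159.178
  140.178.158.176/28 (140.178.158.176 - 140.178.158.191) does not contain 140.178.159.178
  140.178.159.32/27 (140.178.159.32 - 140.178.159.63) does not contain 140.178.159.178
  140.178.156.0/23 (140.178.156.0 - 140.178.157.255) does not contain 140.178.159.178
  156.178.156.0/22 (156.178.156.0 - 156.178.159.255) does not contain 140.178.159.178
  140.178.144.0/21 (140.178.144.0 - 140.178.151.255) does not contain 140.178.159.178
  12.178.152.0/21 (12.178.152.0 - 12.178.159.255) does not contain 140.178.159.178
Longest matching prefix is /18 -> next hop Router E.

Router E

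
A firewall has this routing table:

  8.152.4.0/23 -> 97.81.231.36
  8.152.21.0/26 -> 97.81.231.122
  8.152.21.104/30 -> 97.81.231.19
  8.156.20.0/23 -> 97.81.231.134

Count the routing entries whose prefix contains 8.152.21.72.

0

No listed prefix contains 8.152.21.72.
Total matching entries: 0.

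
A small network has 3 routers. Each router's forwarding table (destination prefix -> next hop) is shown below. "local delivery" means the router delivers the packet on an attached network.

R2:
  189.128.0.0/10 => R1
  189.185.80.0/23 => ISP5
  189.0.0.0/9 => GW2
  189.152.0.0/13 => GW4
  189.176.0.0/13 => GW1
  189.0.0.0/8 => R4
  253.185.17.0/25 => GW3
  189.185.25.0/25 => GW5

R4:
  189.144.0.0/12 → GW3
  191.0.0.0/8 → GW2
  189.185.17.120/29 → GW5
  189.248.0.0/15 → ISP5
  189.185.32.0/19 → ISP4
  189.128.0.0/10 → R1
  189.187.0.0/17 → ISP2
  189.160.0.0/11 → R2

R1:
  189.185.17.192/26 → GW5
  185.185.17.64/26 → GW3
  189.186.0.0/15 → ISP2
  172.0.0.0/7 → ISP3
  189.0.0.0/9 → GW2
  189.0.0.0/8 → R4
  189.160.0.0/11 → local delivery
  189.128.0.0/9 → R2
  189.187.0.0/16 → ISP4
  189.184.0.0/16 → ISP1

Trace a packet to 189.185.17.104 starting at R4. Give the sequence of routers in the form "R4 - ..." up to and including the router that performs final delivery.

At R4: longest match for 189.185.17.104 is 189.160.0.0/11 -> R2
At R2: longest match for 189.185.17.104 is 189.128.0.0/10 -> R1
At R1: longest match for 189.185.17.104 is 189.160.0.0/11 -> local delivery

R4 - R2 - R1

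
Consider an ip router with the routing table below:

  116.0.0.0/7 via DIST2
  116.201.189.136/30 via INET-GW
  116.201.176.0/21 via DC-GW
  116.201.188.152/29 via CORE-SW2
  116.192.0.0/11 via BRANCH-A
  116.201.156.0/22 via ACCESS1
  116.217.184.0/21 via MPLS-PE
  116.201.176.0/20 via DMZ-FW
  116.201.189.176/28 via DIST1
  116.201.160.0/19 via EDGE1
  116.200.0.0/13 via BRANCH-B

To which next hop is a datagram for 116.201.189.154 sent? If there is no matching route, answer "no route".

Routes whose prefix contains 116.201.189.154:
  116.0.0.0/7 (116.0.0.0 - 117.255.255.255) -> DIST2
  116.192.0.0/11 (116.192.0.0 - 116.223.255.255) -> BRANCH-A
  116.200.0.0/13 (116.200.0.0 - 116.207.255.255) -> BRANCH-B
  116.201.160.0/19 (116.201.160.0 - 116.201.191.255) -> EDGE1
  116.201.176.0/20 (116.201.176.0 - 116.201.191.255) -> DMZ-FW
More-specific entries that do NOT match:
  116.201.189.136/30 (116.201.189.136 - 116.201.189.139) does not contain 116.201.189.154
  116.201.188.152/29 (116.201.188.152 - 116.201.188.159) does not contain 116.201.189.154
  116.201.189.176/28 (116.201.189.176 - 116.201.189.191) does not contain 116.201.189.154
  116.201.156.0/22 (116.201.156.0 - 116.201.159.255) does not contain 116.201.189.154
  116.201.176.0/21 (116.201.176.0 - 116.201.183.255) does not contain 116.201.189.154
  116.217.184.0/21 (116.217.184.0 - 116.217.191.255) does not contain 116.201.189.154
Longest matching prefix is /20 -> next hop DMZ-FW.

DMZ-FW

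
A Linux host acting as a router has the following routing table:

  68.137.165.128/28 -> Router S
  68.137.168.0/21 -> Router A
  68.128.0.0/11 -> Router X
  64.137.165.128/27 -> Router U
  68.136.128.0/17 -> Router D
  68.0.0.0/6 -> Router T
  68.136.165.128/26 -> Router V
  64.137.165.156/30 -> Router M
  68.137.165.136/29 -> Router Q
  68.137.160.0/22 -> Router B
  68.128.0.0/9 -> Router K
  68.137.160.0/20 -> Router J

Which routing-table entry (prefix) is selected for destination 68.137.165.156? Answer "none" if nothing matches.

68.137.160.0/20

Entries matching 68.137.165.156:
  68.0.0.0/6 (68.0.0.0 - 71.255.255.255)
  68.128.0.0/9 (68.128.0.0 - 68.255.255.255)
  68.128.0.0/11 (68.128.0.0 - 68.159.255.255)
  68.137.160.0/20 (68.137.160.0 - 68.137.175.255)
Most specific is 68.137.160.0/20.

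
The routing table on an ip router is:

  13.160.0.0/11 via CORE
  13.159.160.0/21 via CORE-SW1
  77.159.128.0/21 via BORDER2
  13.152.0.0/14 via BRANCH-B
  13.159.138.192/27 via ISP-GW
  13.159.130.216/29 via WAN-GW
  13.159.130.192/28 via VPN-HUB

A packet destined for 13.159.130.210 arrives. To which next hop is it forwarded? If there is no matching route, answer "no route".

no route

No entry's prefix contains 13.159.130.210; there is no default route.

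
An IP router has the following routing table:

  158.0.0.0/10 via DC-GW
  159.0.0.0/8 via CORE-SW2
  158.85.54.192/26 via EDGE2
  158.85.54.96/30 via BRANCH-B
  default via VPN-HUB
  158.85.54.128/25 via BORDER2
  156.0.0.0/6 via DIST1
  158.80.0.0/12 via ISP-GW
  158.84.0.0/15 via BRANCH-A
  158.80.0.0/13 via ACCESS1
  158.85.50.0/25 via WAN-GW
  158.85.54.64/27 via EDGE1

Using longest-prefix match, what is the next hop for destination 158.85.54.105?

BRANCH-A

Routes whose prefix contains 158.85.54.105:
  0.0.0.0/0 (default, matches everything) -> VPN-HUB
  156.0.0.0/6 (156.0.0.0 - 159.255.255.255) -> DIST1
  158.80.0.0/12 (158.80.0.0 - 158.95.255.255) -> ISP-GW
  158.80.0.0/13 (158.80.0.0 - 158.87.255.255) -> ACCESS1
  158.84.0.0/15 (158.84.0.0 - 158.85.255.255) -> BRANCH-A
More-specific entries that do NOT match:
  158.85.54.96/30 (158.85.54.96 - 158.85.54.99) does not contain 158.85.54.105
  158.85.54.64/27 (158.85.54.64 - 158.85.54.95) does not contain 158.85.54.105
  158.85.54.192/26 (158.85.54.192 - 158.85.54.255) does not contain 158.85.54.105
  158.85.54.128/25 (158.85.54.128 - 158.85.54.255) does not contain 158.85.54.105
  158.85.50.0/25 (158.85.50.0 - 158.85.50.127) does not contain 158.85.54.105
Longest matching prefix is /15 -> next hop BRANCH-A.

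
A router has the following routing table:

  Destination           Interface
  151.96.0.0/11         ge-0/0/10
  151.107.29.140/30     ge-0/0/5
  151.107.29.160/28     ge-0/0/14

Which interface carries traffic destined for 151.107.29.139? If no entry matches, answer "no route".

Routes whose prefix contains 151.107.29.139:
  151.96.0.0/11 (151.96.0.0 - 151.127.255.255) -> ge-0/0/10
More-specific entries that do NOT match:
  151.107.29.140/30 (151.107.29.140 - 151.107.29.143) does not contain 151.107.29.139
  151.107.29.160/28 (151.107.29.160 - 151.107.29.175) does not contain 151.107.29.139
Longest matching prefix is /11 -> interface ge-0/0/10.

ge-0/0/10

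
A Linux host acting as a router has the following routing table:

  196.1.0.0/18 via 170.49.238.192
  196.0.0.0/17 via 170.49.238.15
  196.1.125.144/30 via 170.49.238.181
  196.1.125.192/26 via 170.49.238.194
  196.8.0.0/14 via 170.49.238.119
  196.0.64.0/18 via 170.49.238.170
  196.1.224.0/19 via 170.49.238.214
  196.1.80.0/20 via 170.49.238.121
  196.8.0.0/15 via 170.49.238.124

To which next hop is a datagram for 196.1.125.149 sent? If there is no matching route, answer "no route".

no route

No entry's prefix contains 196.1.125.149; there is no default route.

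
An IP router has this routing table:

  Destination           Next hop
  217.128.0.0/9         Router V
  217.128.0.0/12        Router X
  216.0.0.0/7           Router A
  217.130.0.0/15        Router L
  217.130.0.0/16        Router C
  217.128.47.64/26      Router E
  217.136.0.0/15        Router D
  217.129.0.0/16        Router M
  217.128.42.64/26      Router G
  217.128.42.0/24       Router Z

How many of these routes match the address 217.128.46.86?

3

Prefixes containing 217.128.46.86:
  216.0.0.0/7 (216.0.0.0 - 217.255.255.255)
  217.128.0.0/9 (217.128.0.0 - 217.255.255.255)
  217.128.0.0/12 (217.128.0.0 - 217.143.255.255)
Total matching entries: 3.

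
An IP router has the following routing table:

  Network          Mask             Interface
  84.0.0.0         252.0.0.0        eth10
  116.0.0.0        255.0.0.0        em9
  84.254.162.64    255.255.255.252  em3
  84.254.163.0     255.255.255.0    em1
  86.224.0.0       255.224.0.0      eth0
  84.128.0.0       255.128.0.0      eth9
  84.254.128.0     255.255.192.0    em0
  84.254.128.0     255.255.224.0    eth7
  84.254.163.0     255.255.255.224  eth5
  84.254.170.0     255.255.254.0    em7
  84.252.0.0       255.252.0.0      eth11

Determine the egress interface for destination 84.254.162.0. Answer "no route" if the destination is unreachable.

em0

Routes whose prefix contains 84.254.162.0:
  84.0.0.0/6 (84.0.0.0 - 87.255.255.255) -> eth10
  84.128.0.0/9 (84.128.0.0 - 84.255.255.255) -> eth9
  84.252.0.0/14 (84.252.0.0 - 84.255.255.255) -> eth11
  84.254.128.0/18 (84.254.128.0 - 84.254.191.255) -> em0
More-specific entries that do NOT match:
  84.254.162.64/30 (84.254.162.64 - 84.254.162.67) does not contain 84.254.162.0
  84.254.163.0/27 (84.254.163.0 - 84.254.163.31) does not contain 84.254.162.0
  84.254.163.0/24 (84.254.163.0 - 84.254.163.255) does not contain 84.254.162.0
  84.254.170.0/23 (84.254.170.0 - 84.254.171.255) does not contain 84.254.162.0
  84.254.128.0/19 (84.254.128.0 - 84.254.159.255) does not contain 84.254.162.0
Longest matching prefix is /18 -> interface em0.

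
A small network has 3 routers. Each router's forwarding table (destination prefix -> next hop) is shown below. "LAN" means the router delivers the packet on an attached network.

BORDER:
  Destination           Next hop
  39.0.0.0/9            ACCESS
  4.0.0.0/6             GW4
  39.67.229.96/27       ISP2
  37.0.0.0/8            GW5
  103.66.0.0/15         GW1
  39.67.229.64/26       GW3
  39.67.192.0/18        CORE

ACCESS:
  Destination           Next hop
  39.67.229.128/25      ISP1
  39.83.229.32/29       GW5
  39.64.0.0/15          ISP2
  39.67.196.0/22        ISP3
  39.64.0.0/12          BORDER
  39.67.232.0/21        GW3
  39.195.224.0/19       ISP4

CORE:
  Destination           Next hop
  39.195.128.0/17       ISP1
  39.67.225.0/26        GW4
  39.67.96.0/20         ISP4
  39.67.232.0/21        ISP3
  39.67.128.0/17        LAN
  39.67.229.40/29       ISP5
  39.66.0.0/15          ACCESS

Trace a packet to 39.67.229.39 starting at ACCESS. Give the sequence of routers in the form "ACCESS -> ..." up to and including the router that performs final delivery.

ACCESS -> BORDER -> CORE

At ACCESS: longest match for 39.67.229.39 is 39.64.0.0/12 -> BORDER
At BORDER: longest match for 39.67.229.39 is 39.67.192.0/18 -> CORE
At CORE: longest match for 39.67.229.39 is 39.67.128.0/17 -> LAN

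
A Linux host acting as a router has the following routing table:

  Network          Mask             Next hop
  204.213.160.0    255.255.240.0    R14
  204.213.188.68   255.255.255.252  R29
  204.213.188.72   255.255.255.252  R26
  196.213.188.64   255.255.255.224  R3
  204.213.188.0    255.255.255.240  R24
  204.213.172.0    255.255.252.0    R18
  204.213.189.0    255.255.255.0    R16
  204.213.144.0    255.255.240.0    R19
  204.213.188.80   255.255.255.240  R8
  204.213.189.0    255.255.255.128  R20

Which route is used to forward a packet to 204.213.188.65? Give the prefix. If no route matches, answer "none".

none

204.213.188.65 is outside every listed prefix and there is no default route.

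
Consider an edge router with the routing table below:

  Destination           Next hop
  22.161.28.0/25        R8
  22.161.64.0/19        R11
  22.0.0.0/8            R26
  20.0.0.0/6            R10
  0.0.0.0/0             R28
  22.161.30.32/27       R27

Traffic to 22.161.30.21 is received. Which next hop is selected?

Routes whose prefix contains 22.161.30.21:
  0.0.0.0/0 (default, matches everything) -> R28
  20.0.0.0/6 (20.0.0.0 - 23.255.255.255) -> R10
  22.0.0.0/8 (22.0.0.0 - 22.255.255.255) -> R26
More-specific entries that do NOT match:
  22.161.30.32/27 (22.161.30.32 - 22.161.30.63) does not contain 22.161.30.21
  22.161.28.0/25 (22.161.28.0 - 22.161.28.127) does not contain 22.161.30.21
  22.161.64.0/19 (22.161.64.0 - 22.161.95.255) does not contain 22.161.30.21
Longest matching prefix is /8 -> next hop R26.

R26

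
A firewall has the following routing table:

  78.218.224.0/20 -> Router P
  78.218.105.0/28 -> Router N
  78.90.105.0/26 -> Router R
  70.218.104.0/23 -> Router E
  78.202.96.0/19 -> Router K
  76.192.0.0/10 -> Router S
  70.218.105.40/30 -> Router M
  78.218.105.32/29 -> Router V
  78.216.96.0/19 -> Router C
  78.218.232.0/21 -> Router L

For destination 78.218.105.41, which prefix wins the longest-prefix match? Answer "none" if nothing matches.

78.218.105.41 is outside every listed prefix and there is no default route.

none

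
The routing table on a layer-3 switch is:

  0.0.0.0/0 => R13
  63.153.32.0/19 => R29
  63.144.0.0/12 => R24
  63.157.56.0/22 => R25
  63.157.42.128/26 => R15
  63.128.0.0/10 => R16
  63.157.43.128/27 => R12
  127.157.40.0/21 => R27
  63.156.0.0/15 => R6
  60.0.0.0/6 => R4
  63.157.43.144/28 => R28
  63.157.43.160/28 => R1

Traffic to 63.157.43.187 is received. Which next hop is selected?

R6

Routes whose prefix contains 63.157.43.187:
  0.0.0.0/0 (default, matches everything) -> R13
  60.0.0.0/6 (60.0.0.0 - 63.255.255.255) -> R4
  63.128.0.0/10 (63.128.0.0 - 63.191.255.255) -> R16
  63.144.0.0/12 (63.144.0.0 - 63.159.255.255) -> R24
  63.156.0.0/15 (63.156.0.0 - 63.157.255.255) -> R6
More-specific entries that do NOT match:
  63.157.43.144/28 (63.157.43.144 - 63.157.43.159) does not contain 63.157.43.187
  63.157.43.160/28 (63.157.43.160 - 63.157.43.175) does not contain 63.157.43.187
  63.157.43.128/27 (63.157.43.128 - 63.157.43.159) does not contain 63.157.43.187
  63.157.42.128/26 (63.157.42.128 - 63.157.42.191) does not contain 63.157.43.187
  63.157.56.0/22 (63.157.56.0 - 63.157.59.255) does not contain 63.157.43.187
  127.157.40.0/21 (127.157.40.0 - 127.157.47.255) does not contain 63.157.43.187
  63.153.32.0/19 (63.153.32.0 - 63.153.63.255) does not contain 63.157.43.187
Longest matching prefix is /15 -> next hop R6.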